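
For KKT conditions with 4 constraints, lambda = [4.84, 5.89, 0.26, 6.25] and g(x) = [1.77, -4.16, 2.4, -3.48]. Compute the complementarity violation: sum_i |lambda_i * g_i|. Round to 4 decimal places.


KKT complementary slackness check:
lambda_1 * g_1 = 4.84 * 1.77 = 8.5668
lambda_2 * g_2 = 5.89 * -4.16 = -24.5024
lambda_3 * g_3 = 0.26 * 2.4 = 0.624
lambda_4 * g_4 = 6.25 * -3.48 = -21.75
Total violation = 8.5668 + 24.5024 + 0.624 + 21.75 = 55.4432


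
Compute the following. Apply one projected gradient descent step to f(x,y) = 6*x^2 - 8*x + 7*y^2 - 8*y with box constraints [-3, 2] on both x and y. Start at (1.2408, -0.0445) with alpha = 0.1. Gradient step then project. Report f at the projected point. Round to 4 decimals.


Step 1: Compute gradient at (1.2408, -0.0445).
grad_x = 2*6*1.2408 - 8 = 6.8896
grad_y = 2*7*-0.0445 - 8 = -8.623
Step 2: Gradient step.
x_raw = 1.2408 - 0.1*6.8896 = 0.5518
y_raw = -0.0445 - 0.1*-8.623 = 0.8178
Step 3: Project onto [-3, 2].
x_proj = clip(0.5518) = 0.5518
y_proj = clip(0.8178) = 0.8178
Step 4: Evaluate f.
f(0.5518, 0.8178) = -4.4484


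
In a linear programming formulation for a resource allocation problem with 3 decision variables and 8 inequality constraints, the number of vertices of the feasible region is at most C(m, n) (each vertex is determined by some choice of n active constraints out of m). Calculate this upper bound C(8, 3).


Each vertex corresponds to some choice of n active constraints out of m, so the number of vertices is at most C(m, n) = m! / (n!(m-n)!).
m = 8, n = 3
Numerator: 8 * 7 * 6
Denominator: 3! = 6
C(8, 3) = 56


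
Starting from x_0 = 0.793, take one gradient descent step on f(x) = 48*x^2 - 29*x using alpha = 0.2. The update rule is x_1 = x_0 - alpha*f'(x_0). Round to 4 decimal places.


We compute the gradient at x_0 and apply the update.
f'(x) = 96*x - 29
f'(0.793) = 96*0.793 - 29 = 47.128
x_1 = 0.793 - 0.2*47.128 = -8.6326


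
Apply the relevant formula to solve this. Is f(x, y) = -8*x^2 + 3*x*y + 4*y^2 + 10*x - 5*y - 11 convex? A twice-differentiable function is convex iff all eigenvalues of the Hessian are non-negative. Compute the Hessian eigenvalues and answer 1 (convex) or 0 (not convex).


The Hessian of f(x,y) = -8*x^2 + 3*x*y + 4*y^2 + 10*x - 5*y - 11 is:
H = [[-16, 3], [3, 8]]
Trace = -16 + 8 = -8
Determinant = -16*8 - (3)^2 = -137
Discriminant = (-8)^2 - 4*-137 = 612.0
Eigenvalues: lambda_1 = -16.3693, lambda_2 = 8.3693
The function is not convex.

0


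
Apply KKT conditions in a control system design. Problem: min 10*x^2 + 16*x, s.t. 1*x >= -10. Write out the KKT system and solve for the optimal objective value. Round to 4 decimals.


Step 1: Try lambda = 0 (constraint inactive).
Stationarity: 2*10*x + 16 = 0
x* = -16/(2*10) = -0.8
Check constraint: 1*-0.8 = -0.8 >= -10 -- satisfied.
Step 2: Compute optimal value.
f(x*) = 10*(-0.8)^2 + 16*(-0.8) = -6.4


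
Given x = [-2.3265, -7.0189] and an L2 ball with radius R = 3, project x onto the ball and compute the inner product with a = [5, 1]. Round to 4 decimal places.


Step 1: Compute ||x|| (intermediates to 6 decimals).
||x|| = sqrt((-2.3265)^2 + (-7.0189)^2) = 7.394428
Step 2: Project.
Since ||x|| > R, scale = R/||x|| = 3/7.394428 = 0.405711, proj(x) = scale * x
proj(x) = [-0.943887, -2.847645]
Step 3: Dot product.
a^T * proj(x) = 5*(-0.943887) + 1*(-2.847645) = -7.5671


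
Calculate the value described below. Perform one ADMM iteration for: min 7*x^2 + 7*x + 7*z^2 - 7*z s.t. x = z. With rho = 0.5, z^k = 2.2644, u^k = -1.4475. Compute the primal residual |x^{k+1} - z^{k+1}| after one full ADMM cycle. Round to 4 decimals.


ADMM iteration with rho = 0.5, z^k = 2.2644, u^k = -1.4475
Step 1: x-update.
Minimize 7*x^2 + 7*x + (0.5/2)*(x - 2.2644 - 1.4475)^2
FOC: (2*7 + 0.5)*x = -7 + 0.5*(2.2644 + 1.4475)
x^{k+1} = -0.3548
Step 2: z-update.
Minimize 7*z^2 - 7*z + (0.5/2)*(-0.3548 - z - 1.4475)^2
FOC: (2*7 + 0.5)*z = 7 + 0.5*(-0.3548 - 1.4475)
z^{k+1} = 0.4206
Step 3: u-update.
u^{k+1} = -1.4475 - 0.3548 - 0.4206 = -2.2229
Step 4: Primal residual = |-0.3548 - 0.4206| = 0.7754


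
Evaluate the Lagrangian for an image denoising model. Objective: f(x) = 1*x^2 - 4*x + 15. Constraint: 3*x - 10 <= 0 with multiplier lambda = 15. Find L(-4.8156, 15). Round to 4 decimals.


Step 1: Evaluate f(x).
f(-4.8156) = 1*(-4.8156)^2 - 4*(-4.8156) + 15 = 57.4524
Step 2: Evaluate g(x).
g(-4.8156) = 3*-4.8156 - 10 = -24.4468
Step 3: Compute Lagrangian.
L = 57.4524 + 15*-24.4468 = -309.2496


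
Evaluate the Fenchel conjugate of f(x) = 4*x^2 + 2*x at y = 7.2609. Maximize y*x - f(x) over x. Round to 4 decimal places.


f*(y) = sup_x {y*x - a*x^2 - b*x} = sup_x {(y-b)*x - a*x^2}
FOC: (y - b) - 2a*x = 0 => x* = (y - b)/(2a)
x* = (7.2609 - 2)/(2*4) = 0.6576
f*(7.2609) = (y-b)^2/(4a) = (7.2609 - 2)^2/(4*4)
= 27.6771/16 = 1.7298


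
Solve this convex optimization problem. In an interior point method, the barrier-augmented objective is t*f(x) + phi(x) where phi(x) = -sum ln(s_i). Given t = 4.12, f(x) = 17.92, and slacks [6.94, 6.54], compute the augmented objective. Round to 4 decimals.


Step 1: Compute log-barrier.
ln values: [1.9373, 1.8779]
phi = -(1.9373 + 1.8779) = -3.8152
Step 2: Compute augmented objective.
t*f(x) = 4.12*17.92 = 73.8304
Total = 73.8304 - 3.8152 = 70.0152


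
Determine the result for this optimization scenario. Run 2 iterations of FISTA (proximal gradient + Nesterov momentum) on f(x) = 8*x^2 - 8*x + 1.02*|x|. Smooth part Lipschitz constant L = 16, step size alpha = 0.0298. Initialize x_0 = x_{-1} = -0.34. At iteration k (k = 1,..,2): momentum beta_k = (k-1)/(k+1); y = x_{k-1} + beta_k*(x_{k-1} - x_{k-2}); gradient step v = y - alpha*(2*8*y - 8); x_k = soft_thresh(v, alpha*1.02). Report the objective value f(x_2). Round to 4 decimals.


FISTA on f(x) = 8*x^2 - 8*x + 1.02*|x|
L = 16, alpha = 0.0298
Iteration 1: beta = 0.0, y = -0.34 + 0.0*(-0.34 + 0.34) = -0.34
  grad(y) = -13.44, v = y - alpha*grad = 0.0605
  prox(v) = soft_thresh(0.0605, 0.0304) = 0.0301
Iteration 2: beta = 0.3333, y = 0.0301 + 0.3333*(0.0301 + 0.34) = 0.1535
  grad(y) = -5.5442, v = y - alpha*grad = 0.3187
  prox(v) = soft_thresh(0.3187, 0.0304) = 0.2883
f(x_2) = 8*0.2883^2 - 8*0.2883 + 1.02*|0.2883| = -1.3474


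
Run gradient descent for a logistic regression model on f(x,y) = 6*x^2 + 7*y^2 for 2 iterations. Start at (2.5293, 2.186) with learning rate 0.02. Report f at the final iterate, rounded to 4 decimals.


Gradient descent on f(x,y) = 6*x^2 + 7*y^2.
Starting point: (2.5293, 2.186), alpha = 0.02
Step 1: grad_x = 2*6*2.5293 = 30.3516, grad_y = 2*7*2.186 = 30.604
  x_1 = 2.5293 - 0.02*30.3516 = 1.9223
  y_1 = 2.186 - 0.02*30.604 = 1.5739
Step 2: grad_x = 2*6*1.9223 = 23.0672, grad_y = 2*7*1.5739 = 22.0349
  x_2 = 1.9223 - 0.02*23.0672 = 1.4609
  y_2 = 1.5739 - 0.02*22.0349 = 1.1332
f(1.4609, 1.1332) = 6*1.4609^2 + 7*1.1332^2 = 21.7951


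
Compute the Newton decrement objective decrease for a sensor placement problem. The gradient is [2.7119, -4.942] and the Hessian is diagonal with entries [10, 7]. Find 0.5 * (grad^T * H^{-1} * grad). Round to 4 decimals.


Step 1: H is diagonal, so H^(-1) * g = [0.2712, -0.706].
Step 2: g^T H^(-1) g = sum_i g_i^2 / H_ii
  = (2.7119)^2/10 + (-4.942)^2/7
  = 0.7354 + 3.4891 = 4.2245
Step 3: Objective decrease = 0.5 * g^T H^(-1) g = 2.1122


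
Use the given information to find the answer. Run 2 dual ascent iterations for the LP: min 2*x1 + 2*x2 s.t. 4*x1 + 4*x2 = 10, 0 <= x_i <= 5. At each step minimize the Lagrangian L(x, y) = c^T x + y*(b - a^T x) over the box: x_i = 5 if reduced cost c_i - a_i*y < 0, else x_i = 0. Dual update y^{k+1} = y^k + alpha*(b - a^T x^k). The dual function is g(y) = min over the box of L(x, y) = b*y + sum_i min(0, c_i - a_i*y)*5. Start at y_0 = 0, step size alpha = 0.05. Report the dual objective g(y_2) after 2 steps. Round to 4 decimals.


Dual ascent for LP: min 2*x1 + 2*x2, 4*x1 + 4*x2 = 10, 0 <= x_i <= 5
Step 1: y^k = 0.0, reduced costs: (2.0, 2.0)
  x^k = (0.0, 0.0), subgradient = b - a^T x = 10.0
  y^{k+1} = 0.0 + 0.05*10.0 = 0.5
Step 2: y^k = 0.5, reduced costs: (0.0, 0.0)
  x^k = (0.0, 0.0), subgradient = b - a^T x = 10.0
  y^{k+1} = 0.5 + 0.05*10.0 = 1.0
Dual objective at y_2 = 1.0: reduced costs (-2.0, -2.0), box minimizer x = (5.0, 5.0)
g(y_2) = b*y + (c1 - a1*y)*x1 + (c2 - a2*y)*x2 = 10*1.0 + (-2.0)*5.0 + (-2.0)*5.0 = 10.0 - 10.0 - 10.0 = -10.0


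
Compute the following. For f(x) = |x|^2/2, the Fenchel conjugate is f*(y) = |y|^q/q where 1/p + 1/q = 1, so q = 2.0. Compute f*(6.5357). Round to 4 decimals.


The conjugate exponent q satisfies 1/p + 1/q = 1.
p = 2, so q = 2/(2 - 1) = 2.0
|y|^q = 6.5357^2.0 = 42.7154
f*(6.5357) = 42.7154 / 2.0 = 21.3577


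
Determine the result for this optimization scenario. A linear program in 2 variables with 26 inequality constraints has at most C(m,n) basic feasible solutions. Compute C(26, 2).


Each vertex corresponds to some choice of n active constraints out of m, so the number of vertices is at most C(m, n) = m! / (n!(m-n)!).
m = 26, n = 2
Numerator: 26 * 25
Denominator: 2! = 2
C(26, 2) = 325


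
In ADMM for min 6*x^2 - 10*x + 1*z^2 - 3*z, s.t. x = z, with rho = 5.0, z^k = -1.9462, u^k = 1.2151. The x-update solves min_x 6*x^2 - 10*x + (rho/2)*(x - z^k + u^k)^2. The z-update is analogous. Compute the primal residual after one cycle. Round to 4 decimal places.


ADMM iteration with rho = 5.0, z^k = -1.9462, u^k = 1.2151
Step 1: x-update.
Minimize 6*x^2 - 10*x + (5.0/2)*(x + 1.9462 + 1.2151)^2
FOC: (2*6 + 5.0)*x = 10 + 5.0*(-1.9462 - 1.2151)
x^{k+1} = -0.3416
Step 2: z-update.
Minimize 1*z^2 - 3*z + (5.0/2)*(-0.3416 - z + 1.2151)^2
FOC: (2*1 + 5.0)*z = 3 + 5.0*(-0.3416 + 1.2151)
z^{k+1} = 1.0525
Step 3: u-update.
u^{k+1} = 1.2151 - 0.3416 - 1.0525 = -0.179
Step 4: Primal residual = |-0.3416 - 1.0525| = 1.3941


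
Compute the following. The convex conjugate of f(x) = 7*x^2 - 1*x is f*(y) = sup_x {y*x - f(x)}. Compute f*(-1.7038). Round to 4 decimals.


f*(y) = sup_x {y*x - a*x^2 - b*x} = sup_x {(y-b)*x - a*x^2}
FOC: (y - b) - 2a*x = 0 => x* = (y - b)/(2a)
x* = (-1.7038 + 1)/(2*7) = -0.0503
f*(-1.7038) = (y-b)^2/(4a) = (-1.7038 + 1)^2/(4*7)
= 0.4953/28 = 0.0177


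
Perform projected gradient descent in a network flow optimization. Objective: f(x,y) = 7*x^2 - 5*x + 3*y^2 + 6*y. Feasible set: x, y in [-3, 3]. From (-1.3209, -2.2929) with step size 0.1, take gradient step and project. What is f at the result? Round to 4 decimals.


Step 1: Compute gradient at (-1.3209, -2.2929).
grad_x = 2*7*-1.3209 - 5 = -23.4926
grad_y = 2*3*-2.2929 + 6 = -7.7574
Step 2: Gradient step.
x_raw = -1.3209 - 0.1*-23.4926 = 1.0284
y_raw = -2.2929 - 0.1*-7.7574 = -1.5172
Step 3: Project onto [-3, 3].
x_proj = clip(1.0284) = 1.0284
y_proj = clip(-1.5172) = -1.5172
Step 4: Evaluate f.
f(1.0284, -1.5172) = 0.0632


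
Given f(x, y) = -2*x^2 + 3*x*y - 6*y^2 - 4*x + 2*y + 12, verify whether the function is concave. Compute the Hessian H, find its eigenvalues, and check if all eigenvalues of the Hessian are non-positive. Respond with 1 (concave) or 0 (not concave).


The Hessian of f(x,y) = -2*x^2 + 3*x*y - 6*y^2 - 4*x + 2*y + 12 is:
H = [[-4, 3], [3, -12]]
Trace = -4 - 12 = -16
Determinant = -4*-12 - (3)^2 = 39
Discriminant = (-16)^2 - 4*39 = 100.0
Eigenvalues: lambda_1 = -13.0, lambda_2 = -3.0
The function is concave.

1


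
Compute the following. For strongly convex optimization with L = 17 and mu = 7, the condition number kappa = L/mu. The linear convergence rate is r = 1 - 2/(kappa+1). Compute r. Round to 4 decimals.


Step 1: Compute the condition number.
kappa = L/mu = 17/7 = 2.4286
Step 2: Compute the convergence rate.
r = 1 - 2/(kappa + 1) = 1 - 2*mu/(L + mu) = (L - mu)/(L + mu) = 10/24 = 0.4167


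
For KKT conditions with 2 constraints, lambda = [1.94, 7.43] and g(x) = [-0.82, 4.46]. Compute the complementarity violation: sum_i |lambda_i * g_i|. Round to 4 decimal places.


KKT complementary slackness check:
lambda_1 * g_1 = 1.94 * -0.82 = -1.5908
lambda_2 * g_2 = 7.43 * 4.46 = 33.1378
Total violation = 1.5908 + 33.1378 = 34.7286


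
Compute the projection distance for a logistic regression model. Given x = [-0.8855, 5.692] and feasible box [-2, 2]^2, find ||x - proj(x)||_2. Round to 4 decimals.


Project each component onto [-2, 2].
clip(-0.8855) = -0.8855, clip(5.692) = 2.0
Projection = [-0.8855, 2.0]
Squared diffs: [0.0, 13.6309]
Distance = sqrt(13.6309) = 3.692


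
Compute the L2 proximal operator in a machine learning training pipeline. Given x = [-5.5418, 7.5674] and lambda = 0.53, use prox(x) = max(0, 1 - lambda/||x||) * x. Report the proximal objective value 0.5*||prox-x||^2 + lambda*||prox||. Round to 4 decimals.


Step 1: Compute ||x||.
||x|| = 9.3796
Step 2: Compute scaling factor.
scale = max(0, 1 - 0.53/9.3796) = 0.9435
Step 3: prox(x) = [-5.2287, 7.1398]
||prox(x)|| = 8.8496
Step 4: Proximal objective.
0.5*||prox-x||^2 = 0.1405
lambda*||prox|| = 4.6903
Total = 4.8307


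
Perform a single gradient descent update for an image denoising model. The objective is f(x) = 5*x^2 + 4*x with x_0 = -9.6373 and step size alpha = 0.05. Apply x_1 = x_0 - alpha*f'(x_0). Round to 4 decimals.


We compute the gradient at x_0 and apply the update.
f'(x) = 10*x + 4
f'(-9.6373) = 10*-9.6373 + 4 = -92.373
x_1 = -9.6373 - 0.05*-92.373 = -5.0187


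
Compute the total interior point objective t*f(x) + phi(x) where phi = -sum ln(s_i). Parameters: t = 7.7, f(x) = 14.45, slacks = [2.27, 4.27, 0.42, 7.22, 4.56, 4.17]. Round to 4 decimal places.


Step 1: Compute log-barrier.
ln values: [0.8198, 1.4516, -0.8675, 1.9769, 1.5173, 1.4279]
phi = -(0.8198 + 1.4516 - 0.8675 + 1.9769 + 1.5173 + 1.4279) = -6.326
Step 2: Compute augmented objective.
t*f(x) = 7.7*14.45 = 111.265
Total = 111.265 - 6.326 = 104.939


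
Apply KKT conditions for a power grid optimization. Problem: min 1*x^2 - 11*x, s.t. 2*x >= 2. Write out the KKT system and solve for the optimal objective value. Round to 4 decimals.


Step 1: Try lambda = 0 (constraint inactive).
Stationarity: 2*1*x - 11 = 0
x* = 11/(2*1) = 5.5
Check constraint: 2*5.5 = 11.0 >= 2 -- satisfied.
Step 2: Compute optimal value.
f(x*) = 1*5.5^2 - 11*5.5 = -30.25


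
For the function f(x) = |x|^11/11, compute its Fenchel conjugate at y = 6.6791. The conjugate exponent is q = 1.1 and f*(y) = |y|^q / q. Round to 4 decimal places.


The conjugate exponent q satisfies 1/p + 1/q = 1.
p = 11, so q = 11/(11 - 1) = 1.1
|y|^q = 6.6791^1.1 = 8.0759
f*(6.6791) = 8.0759 / 1.1 = 7.3417


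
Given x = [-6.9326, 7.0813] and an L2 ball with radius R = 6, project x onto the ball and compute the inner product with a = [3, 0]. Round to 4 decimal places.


Step 1: Compute ||x|| (intermediates to 6 decimals).
||x|| = sqrt((-6.9326)^2 + 7.0813^2) = 9.909882
Step 2: Project.
Since ||x|| > R, scale = R/||x|| = 6/9.909882 = 0.605456, proj(x) = scale * x
proj(x) = [-4.197384, 4.287416]
Step 3: Dot product.
a^T * proj(x) = 3*(-4.197384) + 0*4.287416 = -12.5922


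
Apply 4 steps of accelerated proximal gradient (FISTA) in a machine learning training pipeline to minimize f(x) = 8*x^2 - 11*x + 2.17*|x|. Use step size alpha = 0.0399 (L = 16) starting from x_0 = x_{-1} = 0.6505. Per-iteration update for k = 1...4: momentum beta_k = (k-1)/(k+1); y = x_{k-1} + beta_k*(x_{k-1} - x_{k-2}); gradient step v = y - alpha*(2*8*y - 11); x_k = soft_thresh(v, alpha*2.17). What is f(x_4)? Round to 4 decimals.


FISTA on f(x) = 8*x^2 - 11*x + 2.17*|x|
L = 16, alpha = 0.0399
Iteration 1: beta = 0.0, y = 0.6505 + 0.0*(0.6505 - 0.6505) = 0.6505
  grad(y) = -0.592, v = y - alpha*grad = 0.6741
  prox(v) = soft_thresh(0.6741, 0.0866) = 0.5875
Iteration 2: beta = 0.3333, y = 0.5875 + 0.3333*(0.5875 - 0.6505) = 0.5666
  grad(y) = -1.9352, v = y - alpha*grad = 0.6438
  prox(v) = soft_thresh(0.6438, 0.0866) = 0.5572
Iteration 3: beta = 0.5, y = 0.5572 + 0.5*(0.5572 - 0.5875) = 0.542
  grad(y) = -2.3279, v = y - alpha*grad = 0.6349
  prox(v) = soft_thresh(0.6349, 0.0866) = 0.5483
Iteration 4: beta = 0.6, y = 0.5483 + 0.6*(0.5483 - 0.5572) = 0.543
  grad(y) = -2.3123, v = y - alpha*grad = 0.6352
  prox(v) = soft_thresh(0.6352, 0.0866) = 0.5487
f(x_4) = 8*0.5487^2 - 11*0.5487 + 2.17*|0.5487| = -2.4364


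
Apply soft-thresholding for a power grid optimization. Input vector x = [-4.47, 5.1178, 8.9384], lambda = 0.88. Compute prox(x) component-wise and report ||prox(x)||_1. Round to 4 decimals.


Soft-thresholding with lambda = 0.88:
prox(-4.47) = sign(-4.47)*max(|-4.47| - 0.88, 0) = -3.59
prox(5.1178) = sign(5.1178)*max(|5.1178| - 0.88, 0) = 4.2378
prox(8.9384) = sign(8.9384)*max(|8.9384| - 0.88, 0) = 8.0584
prox(x) = [-3.59, 4.2378, 8.0584]
||prox(x)||_1 = 3.59 + 4.2378 + 8.0584 = 15.8862


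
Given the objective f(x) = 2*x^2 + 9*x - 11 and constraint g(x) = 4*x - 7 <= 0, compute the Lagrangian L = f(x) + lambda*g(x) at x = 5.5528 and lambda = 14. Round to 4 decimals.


Step 1: Evaluate f(x).
f(5.5528) = 2*5.5528^2 + 9*5.5528 - 11 = 100.6424
Step 2: Evaluate g(x).
g(5.5528) = 4*5.5528 - 7 = 15.2112
Step 3: Compute Lagrangian.
L = 100.6424 + 14*15.2112 = 313.5992


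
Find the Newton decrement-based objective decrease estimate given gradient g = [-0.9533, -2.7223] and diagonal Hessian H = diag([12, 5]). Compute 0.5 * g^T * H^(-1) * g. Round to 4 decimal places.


Step 1: H is diagonal, so H^(-1) * g = [-0.0794, -0.5445].
Step 2: g^T H^(-1) g = sum_i g_i^2 / H_ii
  = (-0.9533)^2/12 + (-2.7223)^2/5
  = 0.0757 + 1.4822 = 1.5579
Step 3: Objective decrease = 0.5 * g^T H^(-1) g = 0.779


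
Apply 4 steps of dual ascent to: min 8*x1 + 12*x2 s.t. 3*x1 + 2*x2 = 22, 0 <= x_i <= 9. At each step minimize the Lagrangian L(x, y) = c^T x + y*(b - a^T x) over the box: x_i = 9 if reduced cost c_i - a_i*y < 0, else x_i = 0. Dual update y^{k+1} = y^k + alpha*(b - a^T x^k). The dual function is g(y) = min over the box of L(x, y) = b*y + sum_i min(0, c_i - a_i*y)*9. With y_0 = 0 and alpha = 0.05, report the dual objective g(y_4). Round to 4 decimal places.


Dual ascent for LP: min 8*x1 + 12*x2, 3*x1 + 2*x2 = 22, 0 <= x_i <= 9
Step 1: y^k = 0.0, reduced costs: (8.0, 12.0)
  x^k = (0.0, 0.0), subgradient = b - a^T x = 22.0
  y^{k+1} = 0.0 + 0.05*22.0 = 1.1
Step 2: y^k = 1.1, reduced costs: (4.7, 9.8)
  x^k = (0.0, 0.0), subgradient = b - a^T x = 22.0
  y^{k+1} = 1.1 + 0.05*22.0 = 2.2
Step 3: y^k = 2.2, reduced costs: (1.4, 7.6)
  x^k = (0.0, 0.0), subgradient = b - a^T x = 22.0
  y^{k+1} = 2.2 + 0.05*22.0 = 3.3
Step 4: y^k = 3.3, reduced costs: (-1.9, 5.4)
  x^k = (9.0, 0.0), subgradient = b - a^T x = -5.0
  y^{k+1} = 3.3 + 0.05*-5.0 = 3.05
Dual objective at y_4 = 3.05: reduced costs (-1.15, 5.9), box minimizer x = (9.0, 0.0)
g(y_4) = b*y + (c1 - a1*y)*x1 + (c2 - a2*y)*x2 = 22*3.05 + (-1.15)*9.0 + 5.9*0.0 = 67.1 - 10.35 + 0.0 = 56.75


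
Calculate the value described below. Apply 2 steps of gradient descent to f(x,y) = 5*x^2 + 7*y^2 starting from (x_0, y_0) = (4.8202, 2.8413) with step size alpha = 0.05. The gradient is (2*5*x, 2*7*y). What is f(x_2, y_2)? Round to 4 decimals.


Gradient descent on f(x,y) = 5*x^2 + 7*y^2.
Starting point: (4.8202, 2.8413), alpha = 0.05
Step 1: grad_x = 2*5*4.8202 = 48.202, grad_y = 2*7*2.8413 = 39.7782
  x_1 = 4.8202 - 0.05*48.202 = 2.4101
  y_1 = 2.8413 - 0.05*39.7782 = 0.8524
Step 2: grad_x = 2*5*2.4101 = 24.101, grad_y = 2*7*0.8524 = 11.9335
  x_2 = 2.4101 - 0.05*24.101 = 1.2051
  y_2 = 0.8524 - 0.05*11.9335 = 0.2557
f(1.2051, 0.2557) = 5*1.2051^2 + 7*0.2557^2 = 7.7185


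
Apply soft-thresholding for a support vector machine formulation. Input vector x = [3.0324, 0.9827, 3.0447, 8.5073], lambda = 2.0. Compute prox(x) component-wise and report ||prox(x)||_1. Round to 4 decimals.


Soft-thresholding with lambda = 2.0:
prox(3.0324) = sign(3.0324)*max(|3.0324| - 2.0, 0) = 1.0324
prox(0.9827) = sign(0.9827)*max(|0.9827| - 2.0, 0) = 0.0
prox(3.0447) = sign(3.0447)*max(|3.0447| - 2.0, 0) = 1.0447
prox(8.5073) = sign(8.5073)*max(|8.5073| - 2.0, 0) = 6.5073
prox(x) = [1.0324, 0.0, 1.0447, 6.5073]
||prox(x)||_1 = 1.0324 + 0.0 + 1.0447 + 6.5073 = 8.5844


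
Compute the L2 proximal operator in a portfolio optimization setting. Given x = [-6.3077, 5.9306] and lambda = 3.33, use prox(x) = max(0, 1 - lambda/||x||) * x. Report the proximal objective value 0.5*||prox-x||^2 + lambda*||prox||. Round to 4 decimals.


Step 1: Compute ||x||.
||x|| = 8.6579
Step 2: Compute scaling factor.
scale = max(0, 1 - 3.33/8.6579) = 0.6154
Step 3: prox(x) = [-3.8816, 3.6496]
||prox(x)|| = 5.3279
Step 4: Proximal objective.
0.5*||prox-x||^2 = 5.5445
lambda*||prox|| = 17.7419
Total = 23.2863


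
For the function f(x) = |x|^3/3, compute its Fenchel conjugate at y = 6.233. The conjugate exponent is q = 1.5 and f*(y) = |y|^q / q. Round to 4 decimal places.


The conjugate exponent q satisfies 1/p + 1/q = 1.
p = 3, so q = 3/(3 - 1) = 1.5
|y|^q = 6.233^1.5 = 15.5613
f*(6.233) = 15.5613 / 1.5 = 10.3742


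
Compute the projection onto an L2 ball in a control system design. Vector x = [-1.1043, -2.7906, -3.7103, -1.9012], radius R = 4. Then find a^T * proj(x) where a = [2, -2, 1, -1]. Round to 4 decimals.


Step 1: Compute ||x|| (intermediates to 6 decimals).
||x|| = sqrt((-1.1043)^2 + (-2.7906)^2 + (-3.7103)^2 + (-1.9012)^2) = 5.136907
Step 2: Project.
Since ||x|| > R, scale = R/||x|| = 4/5.136907 = 0.778679, proj(x) = scale * x
proj(x) = [-0.859895, -2.172982, -2.889133, -1.480425]
Step 3: Dot product.
a^T * proj(x) = 2*(-0.859895) - 2*(-2.172982) + 1*(-2.889133) - 1*(-1.480425) = 1.2175


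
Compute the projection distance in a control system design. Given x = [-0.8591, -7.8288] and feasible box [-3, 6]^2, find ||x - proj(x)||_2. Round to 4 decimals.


Project each component onto [-3, 6].
clip(-0.8591) = -0.8591, clip(-7.8288) = -3.0
Projection = [-0.8591, -3.0]
Squared diffs: [0.0, 23.3173]
Distance = sqrt(23.3173) = 4.8288


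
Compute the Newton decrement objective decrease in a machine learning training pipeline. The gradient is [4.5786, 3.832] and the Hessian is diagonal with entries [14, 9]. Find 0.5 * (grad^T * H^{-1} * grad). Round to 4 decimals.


Step 1: H is diagonal, so H^(-1) * g = [0.327, 0.4258].
Step 2: g^T H^(-1) g = sum_i g_i^2 / H_ii
  = (4.5786)^2/14 + (3.832)^2/9
  = 1.4974 + 1.6316 = 3.129
Step 3: Objective decrease = 0.5 * g^T H^(-1) g = 1.5645


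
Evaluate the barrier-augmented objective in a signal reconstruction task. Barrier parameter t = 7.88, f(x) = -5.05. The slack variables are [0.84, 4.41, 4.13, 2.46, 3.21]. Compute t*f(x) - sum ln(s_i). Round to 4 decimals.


Step 1: Compute log-barrier.
ln values: [-0.1744, 1.4839, 1.4183, 0.9002, 1.1663]
phi = -(-0.1744 + 1.4839 + 1.4183 + 0.9002 + 1.1663) = -4.7942
Step 2: Compute augmented objective.
t*f(x) = 7.88*-5.05 = -39.794
Total = -39.794 - 4.7942 = -44.5882


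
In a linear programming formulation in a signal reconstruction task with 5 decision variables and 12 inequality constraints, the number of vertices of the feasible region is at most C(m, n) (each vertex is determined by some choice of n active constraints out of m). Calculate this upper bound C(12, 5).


Each vertex corresponds to some choice of n active constraints out of m, so the number of vertices is at most C(m, n) = m! / (n!(m-n)!).
m = 12, n = 5
Numerator: 12 * 11 * 10 * 9 * 8
Denominator: 5! = 120
C(12, 5) = 792


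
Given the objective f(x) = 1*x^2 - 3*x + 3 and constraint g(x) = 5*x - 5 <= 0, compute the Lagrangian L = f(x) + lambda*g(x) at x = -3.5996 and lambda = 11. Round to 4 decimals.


Step 1: Evaluate f(x).
f(-3.5996) = 1*(-3.5996)^2 - 3*(-3.5996) + 3 = 26.7559
Step 2: Evaluate g(x).
g(-3.5996) = 5*-3.5996 - 5 = -22.998
Step 3: Compute Lagrangian.
L = 26.7559 + 11*-22.998 = -226.2221


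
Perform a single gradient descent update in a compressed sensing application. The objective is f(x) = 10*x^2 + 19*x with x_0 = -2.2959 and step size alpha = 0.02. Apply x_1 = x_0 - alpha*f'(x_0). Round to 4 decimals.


We compute the gradient at x_0 and apply the update.
f'(x) = 20*x + 19
f'(-2.2959) = 20*-2.2959 + 19 = -26.918
x_1 = -2.2959 - 0.02*-26.918 = -1.7575


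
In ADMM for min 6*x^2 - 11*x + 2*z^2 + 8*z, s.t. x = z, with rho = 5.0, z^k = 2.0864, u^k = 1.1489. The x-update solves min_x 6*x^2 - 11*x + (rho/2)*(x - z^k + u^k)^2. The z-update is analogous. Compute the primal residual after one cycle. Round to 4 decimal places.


ADMM iteration with rho = 5.0, z^k = 2.0864, u^k = 1.1489
Step 1: x-update.
Minimize 6*x^2 - 11*x + (5.0/2)*(x - 2.0864 + 1.1489)^2
FOC: (2*6 + 5.0)*x = 11 + 5.0*(2.0864 - 1.1489)
x^{k+1} = 0.9228
Step 2: z-update.
Minimize 2*z^2 + 8*z + (5.0/2)*(0.9228 - z + 1.1489)^2
FOC: (2*2 + 5.0)*z = -8 + 5.0*(0.9228 + 1.1489)
z^{k+1} = 0.2621
Step 3: u-update.
u^{k+1} = 1.1489 + 0.9228 - 0.2621 = 1.8096
Step 4: Primal residual = |0.9228 - 0.2621| = 0.6607


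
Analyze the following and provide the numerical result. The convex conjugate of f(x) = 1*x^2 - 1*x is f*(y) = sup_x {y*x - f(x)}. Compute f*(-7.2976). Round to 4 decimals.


f*(y) = sup_x {y*x - a*x^2 - b*x} = sup_x {(y-b)*x - a*x^2}
FOC: (y - b) - 2a*x = 0 => x* = (y - b)/(2a)
x* = (-7.2976 + 1)/(2*1) = -3.1488
f*(-7.2976) = (y-b)^2/(4a) = (-7.2976 + 1)^2/(4*1)
= 39.6598/4 = 9.9149


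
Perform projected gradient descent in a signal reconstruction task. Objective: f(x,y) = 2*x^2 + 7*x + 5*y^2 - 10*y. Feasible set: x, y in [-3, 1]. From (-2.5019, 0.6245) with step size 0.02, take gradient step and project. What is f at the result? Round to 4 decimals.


Step 1: Compute gradient at (-2.5019, 0.6245).
grad_x = 2*2*-2.5019 + 7 = -3.0076
grad_y = 2*5*0.6245 - 10 = -3.755
Step 2: Gradient step.
x_raw = -2.5019 - 0.02*-3.0076 = -2.4417
y_raw = 0.6245 - 0.02*-3.755 = 0.6996
Step 3: Project onto [-3, 1].
x_proj = clip(-2.4417) = -2.4417
y_proj = clip(0.6996) = 0.6996
Step 4: Evaluate f.
f(-2.4417, 0.6996) = -9.7168


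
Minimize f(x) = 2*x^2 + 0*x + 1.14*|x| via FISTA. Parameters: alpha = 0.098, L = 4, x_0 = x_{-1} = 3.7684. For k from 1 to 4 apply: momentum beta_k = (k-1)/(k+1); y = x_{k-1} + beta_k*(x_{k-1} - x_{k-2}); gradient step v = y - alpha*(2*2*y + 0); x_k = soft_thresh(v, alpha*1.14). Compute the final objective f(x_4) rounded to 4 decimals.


FISTA on f(x) = 2*x^2 + 0*x + 1.14*|x|
L = 4, alpha = 0.098
Iteration 1: beta = 0.0, y = 3.7684 + 0.0*(3.7684 - 3.7684) = 3.7684
  grad(y) = 15.0736, v = y - alpha*grad = 2.2912
  prox(v) = soft_thresh(2.2912, 0.1117) = 2.1795
Iteration 2: beta = 0.3333, y = 2.1795 + 0.3333*(2.1795 - 3.7684) = 1.6498
  grad(y) = 6.5993, v = y - alpha*grad = 1.0031
  prox(v) = soft_thresh(1.0031, 0.1117) = 0.8914
Iteration 3: beta = 0.5, y = 0.8914 + 0.5*(0.8914 - 2.1795) = 0.2473
  grad(y) = 0.9893, v = y - alpha*grad = 0.1504
  prox(v) = soft_thresh(0.1504, 0.1117) = 0.0387
Iteration 4: beta = 0.6, y = 0.0387 + 0.6*(0.0387 - 0.8914) = -0.473
  grad(y) = -1.8919, v = y - alpha*grad = -0.2876
  prox(v) = soft_thresh(-0.2876, 0.1117) = -0.1759
f(x_4) = 2*(-0.1759)^2 + 0*(-0.1759) + 1.14*|-0.1759| = 0.2623


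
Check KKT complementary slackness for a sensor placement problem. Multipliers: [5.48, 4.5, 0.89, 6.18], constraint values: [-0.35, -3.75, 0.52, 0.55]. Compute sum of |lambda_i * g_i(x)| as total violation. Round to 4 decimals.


KKT complementary slackness check:
lambda_1 * g_1 = 5.48 * -0.35 = -1.918
lambda_2 * g_2 = 4.5 * -3.75 = -16.875
lambda_3 * g_3 = 0.89 * 0.52 = 0.4628
lambda_4 * g_4 = 6.18 * 0.55 = 3.399
Total violation = 1.918 + 16.875 + 0.4628 + 3.399 = 22.6548


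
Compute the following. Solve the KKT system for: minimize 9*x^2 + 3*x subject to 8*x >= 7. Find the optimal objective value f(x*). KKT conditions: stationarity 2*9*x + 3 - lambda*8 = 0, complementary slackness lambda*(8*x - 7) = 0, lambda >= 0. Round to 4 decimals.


Step 1: Try lambda = 0 (constraint inactive).
x_unc = -3/(2*9) = -0.1667
Check: 8*-0.1667 = -1.3336 < 7 -- violated!
Step 2: Constraint must be active: 8*x = 7
x* = 7/8 = 0.875
lambda = (2*9*0.875 + 3)/8 = 2.3438
Step 3: Compute optimal value.
f(x*) = 9*0.875^2 + 3*0.875 = 9.5156


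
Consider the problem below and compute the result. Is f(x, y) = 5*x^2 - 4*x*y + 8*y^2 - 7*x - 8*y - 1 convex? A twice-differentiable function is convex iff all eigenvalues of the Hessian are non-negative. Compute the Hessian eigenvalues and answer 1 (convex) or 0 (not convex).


The Hessian of f(x,y) = 5*x^2 - 4*x*y + 8*y^2 - 7*x - 8*y - 1 is:
H = [[10, -4], [-4, 16]]
Trace = 10 + 16 = 26
Determinant = 10*16 - (-4)^2 = 144
Discriminant = (26)^2 - 4*144 = 100.0
Eigenvalues: lambda_1 = 8.0, lambda_2 = 18.0
The function is convex.

1


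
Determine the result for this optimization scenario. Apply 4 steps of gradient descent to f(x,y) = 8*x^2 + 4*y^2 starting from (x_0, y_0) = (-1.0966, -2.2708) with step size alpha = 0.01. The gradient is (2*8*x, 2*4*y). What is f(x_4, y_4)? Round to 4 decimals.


Gradient descent on f(x,y) = 8*x^2 + 4*y^2.
Starting point: (-1.0966, -2.2708), alpha = 0.01
Step 1: grad_x = 2*8*-1.0966 = -17.5456, grad_y = 2*4*-2.2708 = -18.1664
  x_1 = -1.0966 - 0.01*-17.5456 = -0.9211
  y_1 = -2.2708 - 0.01*-18.1664 = -2.0891
Step 2: grad_x = 2*8*-0.9211 = -14.7383, grad_y = 2*4*-2.0891 = -16.7131
  x_2 = -0.9211 - 0.01*-14.7383 = -0.7738
  y_2 = -2.0891 - 0.01*-16.7131 = -1.922
Step 3: grad_x = 2*8*-0.7738 = -12.3802, grad_y = 2*4*-1.922 = -15.376
  x_3 = -0.7738 - 0.01*-12.3802 = -0.65
  y_3 = -1.922 - 0.01*-15.376 = -1.7682
Step 4: grad_x = 2*8*-0.65 = -10.3993, grad_y = 2*4*-1.7682 = -14.146
  x_4 = -0.65 - 0.01*-10.3993 = -0.546
  y_4 = -1.7682 - 0.01*-14.146 = -1.6268
f(-0.546, -1.6268) = 8*(-0.546)^2 + 4*(-1.6268)^2 = 12.9703


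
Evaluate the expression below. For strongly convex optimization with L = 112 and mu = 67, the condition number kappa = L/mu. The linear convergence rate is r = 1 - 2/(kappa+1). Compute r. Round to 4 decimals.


Step 1: Compute the condition number.
kappa = L/mu = 112/67 = 1.6716
Step 2: Compute the convergence rate.
r = 1 - 2/(kappa + 1) = 1 - 2*mu/(L + mu) = (L - mu)/(L + mu) = 45/179 = 0.2514


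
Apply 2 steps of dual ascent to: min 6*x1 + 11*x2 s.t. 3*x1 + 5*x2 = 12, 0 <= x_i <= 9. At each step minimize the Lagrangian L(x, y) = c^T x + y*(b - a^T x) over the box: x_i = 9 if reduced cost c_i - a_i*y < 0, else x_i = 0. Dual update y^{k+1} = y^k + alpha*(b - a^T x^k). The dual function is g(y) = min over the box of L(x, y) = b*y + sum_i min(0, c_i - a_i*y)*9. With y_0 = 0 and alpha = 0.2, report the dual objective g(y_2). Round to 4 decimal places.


Dual ascent for LP: min 6*x1 + 11*x2, 3*x1 + 5*x2 = 12, 0 <= x_i <= 9
Step 1: y^k = 0.0, reduced costs: (6.0, 11.0)
  x^k = (0.0, 0.0), subgradient = b - a^T x = 12.0
  y^{k+1} = 0.0 + 0.2*12.0 = 2.4
Step 2: y^k = 2.4, reduced costs: (-1.2, -1.0)
  x^k = (9.0, 9.0), subgradient = b - a^T x = -60.0
  y^{k+1} = 2.4 + 0.2*-60.0 = -9.6
Dual objective at y_2 = -9.6: reduced costs (34.8, 59.0), box minimizer x = (0.0, 0.0)
g(y_2) = b*y + (c1 - a1*y)*x1 + (c2 - a2*y)*x2 = 12*(-9.6) + 34.8*0.0 + 59.0*0.0 = -115.2 + 0.0 + 0.0 = -115.2


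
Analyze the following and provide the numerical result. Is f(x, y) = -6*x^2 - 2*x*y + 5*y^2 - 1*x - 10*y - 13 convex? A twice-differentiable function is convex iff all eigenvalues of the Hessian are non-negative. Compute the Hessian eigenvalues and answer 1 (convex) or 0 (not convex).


The Hessian of f(x,y) = -6*x^2 - 2*x*y + 5*y^2 - 1*x - 10*y - 13 is:
H = [[-12, -2], [-2, 10]]
Trace = -12 + 10 = -2
Determinant = -12*10 - (-2)^2 = -124
Discriminant = (-2)^2 - 4*-124 = 500.0
Eigenvalues: lambda_1 = -12.1803, lambda_2 = 10.1803
The function is not convex.

0


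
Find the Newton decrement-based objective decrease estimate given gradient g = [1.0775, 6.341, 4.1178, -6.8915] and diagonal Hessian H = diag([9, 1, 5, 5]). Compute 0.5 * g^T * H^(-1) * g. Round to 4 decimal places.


Step 1: H is diagonal, so H^(-1) * g = [0.1197, 6.341, 0.8236, -1.3783].
Step 2: g^T H^(-1) g = sum_i g_i^2 / H_ii
  = (1.0775)^2/9 + (6.341)^2/1 + (4.1178)^2/5 + (-6.8915)^2/5
  = 0.129 + 40.2083 + 3.3913 + 9.4986 = 53.2271
Step 3: Objective decrease = 0.5 * g^T H^(-1) g = 26.6135


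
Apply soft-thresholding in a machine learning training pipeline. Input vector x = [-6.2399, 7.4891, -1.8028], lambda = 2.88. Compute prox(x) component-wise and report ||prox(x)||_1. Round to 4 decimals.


Soft-thresholding with lambda = 2.88:
prox(-6.2399) = sign(-6.2399)*max(|-6.2399| - 2.88, 0) = -3.3599
prox(7.4891) = sign(7.4891)*max(|7.4891| - 2.88, 0) = 4.6091
prox(-1.8028) = sign(-1.8028)*max(|-1.8028| - 2.88, 0) = 0.0
prox(x) = [-3.3599, 4.6091, 0.0]
||prox(x)||_1 = 3.3599 + 4.6091 + 0.0 = 7.969


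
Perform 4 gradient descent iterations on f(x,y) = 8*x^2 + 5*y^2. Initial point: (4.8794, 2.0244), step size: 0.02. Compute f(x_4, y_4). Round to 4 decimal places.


Gradient descent on f(x,y) = 8*x^2 + 5*y^2.
Starting point: (4.8794, 2.0244), alpha = 0.02
Step 1: grad_x = 2*8*4.8794 = 78.0704, grad_y = 2*5*2.0244 = 20.244
  x_1 = 4.8794 - 0.02*78.0704 = 3.318
  y_1 = 2.0244 - 0.02*20.244 = 1.6195
Step 2: grad_x = 2*8*3.318 = 53.0879, grad_y = 2*5*1.6195 = 16.1952
  x_2 = 3.318 - 0.02*53.0879 = 2.2562
  y_2 = 1.6195 - 0.02*16.1952 = 1.2956
Step 3: grad_x = 2*8*2.2562 = 36.0998, grad_y = 2*5*1.2956 = 12.9562
  x_3 = 2.2562 - 0.02*36.0998 = 1.5342
  y_3 = 1.2956 - 0.02*12.9562 = 1.0365
Step 4: grad_x = 2*8*1.5342 = 24.5478, grad_y = 2*5*1.0365 = 10.3649
  x_4 = 1.5342 - 0.02*24.5478 = 1.0433
  y_4 = 1.0365 - 0.02*10.3649 = 0.8292
f(1.0433, 0.8292) = 8*1.0433^2 + 5*0.8292^2 = 12.1453


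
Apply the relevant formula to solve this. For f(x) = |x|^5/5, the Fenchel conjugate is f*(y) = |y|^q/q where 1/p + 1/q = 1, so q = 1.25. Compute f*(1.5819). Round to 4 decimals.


The conjugate exponent q satisfies 1/p + 1/q = 1.
p = 5, so q = 5/(5 - 1) = 1.25
|y|^q = 1.5819^1.25 = 1.7741
f*(1.5819) = 1.7741 / 1.25 = 1.4193


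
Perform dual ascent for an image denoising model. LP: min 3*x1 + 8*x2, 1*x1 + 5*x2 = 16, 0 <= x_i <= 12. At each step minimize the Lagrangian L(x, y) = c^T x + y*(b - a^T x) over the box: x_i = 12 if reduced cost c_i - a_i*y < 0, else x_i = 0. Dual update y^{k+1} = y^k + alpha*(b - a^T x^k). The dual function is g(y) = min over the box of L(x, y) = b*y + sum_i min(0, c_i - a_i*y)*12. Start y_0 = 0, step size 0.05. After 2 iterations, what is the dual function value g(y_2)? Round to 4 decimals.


Dual ascent for LP: min 3*x1 + 8*x2, 1*x1 + 5*x2 = 16, 0 <= x_i <= 12
Step 1: y^k = 0.0, reduced costs: (3.0, 8.0)
  x^k = (0.0, 0.0), subgradient = b - a^T x = 16.0
  y^{k+1} = 0.0 + 0.05*16.0 = 0.8
Step 2: y^k = 0.8, reduced costs: (2.2, 4.0)
  x^k = (0.0, 0.0), subgradient = b - a^T x = 16.0
  y^{k+1} = 0.8 + 0.05*16.0 = 1.6
Dual objective at y_2 = 1.6: reduced costs (1.4, 0.0), box minimizer x = (0.0, 0.0)
g(y_2) = b*y + (c1 - a1*y)*x1 + (c2 - a2*y)*x2 = 16*1.6 + 1.4*0.0 + 0.0*0.0 = 25.6 + 0.0 + 0.0 = 25.6


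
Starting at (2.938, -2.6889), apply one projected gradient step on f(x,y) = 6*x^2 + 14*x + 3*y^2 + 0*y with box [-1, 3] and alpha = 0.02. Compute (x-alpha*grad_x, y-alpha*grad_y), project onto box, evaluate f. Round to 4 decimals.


Step 1: Compute gradient at (2.938, -2.6889).
grad_x = 2*6*2.938 + 14 = 49.256
grad_y = 2*3*-2.6889 + 0 = -16.1334
Step 2: Gradient step.
x_raw = 2.938 - 0.02*49.256 = 1.9529
y_raw = -2.6889 - 0.02*-16.1334 = -2.3662
Step 3: Project onto [-1, 3].
x_proj = clip(1.9529) = 1.9529
y_proj = clip(-2.3662) = -1.0
Step 4: Evaluate f.
f(1.9529, -1.0) = 53.2228


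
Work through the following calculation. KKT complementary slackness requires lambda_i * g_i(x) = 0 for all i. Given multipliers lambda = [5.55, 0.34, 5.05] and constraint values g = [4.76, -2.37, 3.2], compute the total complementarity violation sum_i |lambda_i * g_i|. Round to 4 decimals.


KKT complementary slackness check:
lambda_1 * g_1 = 5.55 * 4.76 = 26.418
lambda_2 * g_2 = 0.34 * -2.37 = -0.8058
lambda_3 * g_3 = 5.05 * 3.2 = 16.16
Total violation = 26.418 + 0.8058 + 16.16 = 43.3838


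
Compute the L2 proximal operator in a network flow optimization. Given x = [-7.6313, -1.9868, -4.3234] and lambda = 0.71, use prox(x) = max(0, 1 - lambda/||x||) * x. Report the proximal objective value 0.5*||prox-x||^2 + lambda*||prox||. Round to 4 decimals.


Step 1: Compute ||x||.
||x|| = 8.9931
Step 2: Compute scaling factor.
scale = max(0, 1 - 0.71/8.9931) = 0.9211
Step 3: prox(x) = [-7.0288, -1.8299, -3.9821]
||prox(x)|| = 8.2831
Step 4: Proximal objective.
0.5*||prox-x||^2 = 0.2521
lambda*||prox|| = 5.881
Total = 6.1331


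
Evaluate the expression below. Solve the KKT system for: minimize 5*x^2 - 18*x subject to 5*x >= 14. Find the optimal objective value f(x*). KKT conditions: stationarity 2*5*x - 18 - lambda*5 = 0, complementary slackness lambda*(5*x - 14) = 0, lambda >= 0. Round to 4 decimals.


Step 1: Try lambda = 0 (constraint inactive).
x_unc = 18/(2*5) = 1.8
Check: 5*1.8 = 9.0 < 14 -- violated!
Step 2: Constraint must be active: 5*x = 14
x* = 14/5 = 2.8
lambda = (2*5*2.8 - 18)/5 = 2.0
Step 3: Compute optimal value.
f(x*) = 5*2.8^2 - 18*2.8 = -11.2


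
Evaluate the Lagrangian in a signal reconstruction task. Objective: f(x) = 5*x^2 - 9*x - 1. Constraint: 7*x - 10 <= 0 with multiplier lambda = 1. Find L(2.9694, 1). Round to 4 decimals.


Step 1: Evaluate f(x).
f(2.9694) = 5*2.9694^2 - 9*2.9694 - 1 = 16.3621
Step 2: Evaluate g(x).
g(2.9694) = 7*2.9694 - 10 = 10.7858
Step 3: Compute Lagrangian.
L = 16.3621 + 1*10.7858 = 27.1479


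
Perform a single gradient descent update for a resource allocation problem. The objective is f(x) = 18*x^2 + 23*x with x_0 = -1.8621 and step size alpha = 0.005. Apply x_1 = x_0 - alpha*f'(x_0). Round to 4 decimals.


We compute the gradient at x_0 and apply the update.
f'(x) = 36*x + 23
f'(-1.8621) = 36*-1.8621 + 23 = -44.0356
x_1 = -1.8621 - 0.005*-44.0356 = -1.6419


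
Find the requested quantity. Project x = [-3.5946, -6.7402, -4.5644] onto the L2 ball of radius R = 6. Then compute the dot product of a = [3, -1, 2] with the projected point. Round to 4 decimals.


Step 1: Compute ||x|| (intermediates to 6 decimals).
||x|| = sqrt((-3.5946)^2 + (-6.7402)^2 + (-4.5644)^2) = 8.898606
Step 2: Project.
Since ||x|| > R, scale = R/||x|| = 6/8.898606 = 0.674263, proj(x) = scale * x
proj(x) = [-2.423706, -4.544667, -3.077606]
Step 3: Dot product.
a^T * proj(x) = 3*(-2.423706) - 1*(-4.544667) + 2*(-3.077606) = -8.8817


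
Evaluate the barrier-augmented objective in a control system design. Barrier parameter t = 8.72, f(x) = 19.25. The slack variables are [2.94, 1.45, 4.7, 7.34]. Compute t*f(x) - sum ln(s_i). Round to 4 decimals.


Step 1: Compute log-barrier.
ln values: [1.0784, 0.3716, 1.5476, 1.9933]
phi = -(1.0784 + 0.3716 + 1.5476 + 1.9933) = -4.9909
Step 2: Compute augmented objective.
t*f(x) = 8.72*19.25 = 167.86
Total = 167.86 - 4.9909 = 162.8691


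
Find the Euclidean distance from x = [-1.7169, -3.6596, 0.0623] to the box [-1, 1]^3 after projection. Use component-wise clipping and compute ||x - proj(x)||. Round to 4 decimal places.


Project each component onto [-1, 1].
clip(-1.7169) = -1.0, clip(-3.6596) = -1.0, clip(0.0623) = 0.0623
Projection = [-1.0, -1.0, 0.0623]
Squared diffs: [0.5139, 7.0735, 0.0]
Distance = sqrt(7.5874) = 2.7545


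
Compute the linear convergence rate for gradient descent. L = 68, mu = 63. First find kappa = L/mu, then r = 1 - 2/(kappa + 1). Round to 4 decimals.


Step 1: Compute the condition number.
kappa = L/mu = 68/63 = 1.0794
Step 2: Compute the convergence rate.
r = 1 - 2/(kappa + 1) = 1 - 2*mu/(L + mu) = (L - mu)/(L + mu) = 5/131 = 0.0382


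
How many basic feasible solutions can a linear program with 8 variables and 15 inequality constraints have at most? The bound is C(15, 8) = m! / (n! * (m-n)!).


Each vertex corresponds to some choice of n active constraints out of m, so the number of vertices is at most C(m, n) = m! / (n!(m-n)!).
m = 15, n = 8
Numerator: 15 * 14 * 13 * 12 * 11 * 10 * 9 * 8
Denominator: 8! = 40320
C(15, 8) = 6435


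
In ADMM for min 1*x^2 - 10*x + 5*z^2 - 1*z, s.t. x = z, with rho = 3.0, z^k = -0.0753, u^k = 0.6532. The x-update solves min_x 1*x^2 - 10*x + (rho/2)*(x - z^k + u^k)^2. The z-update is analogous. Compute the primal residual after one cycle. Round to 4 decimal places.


ADMM iteration with rho = 3.0, z^k = -0.0753, u^k = 0.6532
Step 1: x-update.
Minimize 1*x^2 - 10*x + (3.0/2)*(x + 0.0753 + 0.6532)^2
FOC: (2*1 + 3.0)*x = 10 + 3.0*(-0.0753 - 0.6532)
x^{k+1} = 1.5629
Step 2: z-update.
Minimize 5*z^2 - 1*z + (3.0/2)*(1.5629 - z + 0.6532)^2
FOC: (2*5 + 3.0)*z = 1 + 3.0*(1.5629 + 0.6532)
z^{k+1} = 0.5883
Step 3: u-update.
u^{k+1} = 0.6532 + 1.5629 - 0.5883 = 1.6278
Step 4: Primal residual = |1.5629 - 0.5883| = 0.9746
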